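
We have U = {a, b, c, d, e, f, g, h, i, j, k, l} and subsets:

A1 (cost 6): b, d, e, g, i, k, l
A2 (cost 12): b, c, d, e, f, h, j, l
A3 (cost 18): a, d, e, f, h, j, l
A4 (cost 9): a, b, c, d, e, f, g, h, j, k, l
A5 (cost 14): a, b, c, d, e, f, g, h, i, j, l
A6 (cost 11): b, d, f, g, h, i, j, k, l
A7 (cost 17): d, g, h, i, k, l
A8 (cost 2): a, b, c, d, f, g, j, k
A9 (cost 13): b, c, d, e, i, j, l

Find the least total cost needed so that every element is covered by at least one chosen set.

A1, A4 cover every element at cost 6 + 9 = 15.
Any cover uses at least 2 sets; among all covering selections none totals below 15.
Greedy by coverage-per-cost would pick A8, A1, A4 for 17 — worse than the optimum 15.

15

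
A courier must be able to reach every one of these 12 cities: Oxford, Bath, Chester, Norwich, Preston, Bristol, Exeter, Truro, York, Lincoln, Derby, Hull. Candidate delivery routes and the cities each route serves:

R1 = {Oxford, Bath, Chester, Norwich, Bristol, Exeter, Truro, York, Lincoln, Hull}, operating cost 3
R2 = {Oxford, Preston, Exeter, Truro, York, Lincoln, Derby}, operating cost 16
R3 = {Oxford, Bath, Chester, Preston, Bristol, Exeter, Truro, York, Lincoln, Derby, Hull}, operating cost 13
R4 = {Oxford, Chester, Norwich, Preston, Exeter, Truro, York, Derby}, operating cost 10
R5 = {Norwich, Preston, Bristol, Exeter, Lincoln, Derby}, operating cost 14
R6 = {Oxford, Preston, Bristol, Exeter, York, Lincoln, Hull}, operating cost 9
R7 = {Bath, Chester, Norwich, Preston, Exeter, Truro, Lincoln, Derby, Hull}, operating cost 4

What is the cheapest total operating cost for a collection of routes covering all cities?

7

R1, R7 cover every city at operating cost 3 + 4 = 7.
Any cover uses at least 2 routes; among all covering selections none totals below 7.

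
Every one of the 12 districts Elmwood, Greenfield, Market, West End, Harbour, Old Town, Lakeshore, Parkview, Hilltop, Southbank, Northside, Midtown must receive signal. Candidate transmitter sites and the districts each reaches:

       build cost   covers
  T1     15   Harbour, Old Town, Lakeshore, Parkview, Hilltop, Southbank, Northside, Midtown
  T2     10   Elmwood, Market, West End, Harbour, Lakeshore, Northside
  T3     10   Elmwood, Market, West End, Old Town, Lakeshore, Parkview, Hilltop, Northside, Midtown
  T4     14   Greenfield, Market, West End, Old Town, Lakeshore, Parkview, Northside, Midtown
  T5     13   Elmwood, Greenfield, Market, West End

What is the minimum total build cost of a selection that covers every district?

28

T1, T5 cover every district at build cost 15 + 13 = 28.
Any cover uses at least 2 transmitter sites; among all covering selections none totals below 28.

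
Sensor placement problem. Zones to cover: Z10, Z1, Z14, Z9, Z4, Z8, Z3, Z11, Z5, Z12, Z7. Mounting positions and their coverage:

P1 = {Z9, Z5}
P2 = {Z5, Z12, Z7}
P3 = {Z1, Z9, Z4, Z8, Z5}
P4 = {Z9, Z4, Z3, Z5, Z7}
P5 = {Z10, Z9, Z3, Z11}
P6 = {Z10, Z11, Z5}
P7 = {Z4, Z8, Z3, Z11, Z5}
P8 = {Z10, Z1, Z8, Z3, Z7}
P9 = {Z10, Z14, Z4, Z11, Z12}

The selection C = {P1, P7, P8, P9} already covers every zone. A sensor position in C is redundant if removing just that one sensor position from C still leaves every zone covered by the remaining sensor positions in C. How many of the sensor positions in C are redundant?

Drop P1: Z9 uncovered — not redundant.
Drop P7: the rest still cover every zone — redundant.
Drop P8: Z1, Z7 uncovered — not redundant.
Drop P9: Z14, Z12 uncovered — not redundant.
1 redundant: P7.

1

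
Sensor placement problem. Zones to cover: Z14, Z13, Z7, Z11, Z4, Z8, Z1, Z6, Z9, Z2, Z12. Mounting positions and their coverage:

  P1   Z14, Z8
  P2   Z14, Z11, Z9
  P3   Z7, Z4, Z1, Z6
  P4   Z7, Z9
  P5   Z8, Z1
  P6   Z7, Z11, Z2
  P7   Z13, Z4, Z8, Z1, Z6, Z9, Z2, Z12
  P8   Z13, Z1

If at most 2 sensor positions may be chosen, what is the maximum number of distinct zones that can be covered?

10

Choosing P2, P7 covers {Z14, Z13, Z11, Z4, Z8, Z1, Z6, Z9, Z2, Z12} — 10 zones.
No choice of 2 sensor positions does better; here Z7 is left uncovered.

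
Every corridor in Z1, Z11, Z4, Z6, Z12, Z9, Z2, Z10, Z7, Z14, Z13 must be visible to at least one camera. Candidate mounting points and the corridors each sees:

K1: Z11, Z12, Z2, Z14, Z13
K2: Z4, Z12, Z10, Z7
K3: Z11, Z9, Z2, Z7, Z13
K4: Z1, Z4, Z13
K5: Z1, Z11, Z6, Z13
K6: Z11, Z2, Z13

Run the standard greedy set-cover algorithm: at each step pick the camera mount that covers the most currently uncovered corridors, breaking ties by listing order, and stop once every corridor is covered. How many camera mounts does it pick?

Pick 1: K1 covers 5 new corridors (Z11, Z12, Z2, Z14, Z13).
Pick 2: K2 covers 3 new corridors (Z4, Z10, Z7).
Pick 3: K5 covers 2 new corridors (Z1, Z6).
Pick 4: K3 covers 1 new corridors (Z9).
Greedy uses 4 camera mounts.

4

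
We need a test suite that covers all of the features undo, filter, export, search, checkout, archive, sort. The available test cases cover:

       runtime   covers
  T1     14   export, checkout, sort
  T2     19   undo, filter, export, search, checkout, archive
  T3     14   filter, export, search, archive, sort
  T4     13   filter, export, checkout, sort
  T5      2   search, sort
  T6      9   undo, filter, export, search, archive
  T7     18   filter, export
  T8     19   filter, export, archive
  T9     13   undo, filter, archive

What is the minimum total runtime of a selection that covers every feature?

T2, T5 cover every feature at runtime 19 + 2 = 21.
Any cover uses at least 2 test cases; among all covering selections none totals below 21.
Greedy by coverage-per-runtime would pick T5, T6, T4 for 24 — worse than the optimum 21.

21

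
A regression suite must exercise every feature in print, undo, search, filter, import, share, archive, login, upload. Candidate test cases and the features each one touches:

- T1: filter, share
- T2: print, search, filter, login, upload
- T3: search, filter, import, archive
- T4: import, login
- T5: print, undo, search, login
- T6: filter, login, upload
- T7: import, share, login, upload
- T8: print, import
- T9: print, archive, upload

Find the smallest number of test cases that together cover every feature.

3

T3, T5, T7 together cover {print, undo, search, filter, import, share, archive, login, upload} — every feature.
No 2 of the 9 test cases cover everything (all 36 pairs fall short), so 3 is minimum.
Greedy (largest uncovered first) would take T2, T3, T1, T5 — 4 test cases — but 3 suffice.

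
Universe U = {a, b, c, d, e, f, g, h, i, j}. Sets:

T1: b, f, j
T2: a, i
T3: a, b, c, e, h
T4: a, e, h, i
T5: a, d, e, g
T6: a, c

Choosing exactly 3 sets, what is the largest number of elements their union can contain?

Choosing T1, T3, T5 covers {a, b, c, d, e, f, g, h, j} — 9 elements.
No choice of 3 sets does better; here i is left uncovered.

9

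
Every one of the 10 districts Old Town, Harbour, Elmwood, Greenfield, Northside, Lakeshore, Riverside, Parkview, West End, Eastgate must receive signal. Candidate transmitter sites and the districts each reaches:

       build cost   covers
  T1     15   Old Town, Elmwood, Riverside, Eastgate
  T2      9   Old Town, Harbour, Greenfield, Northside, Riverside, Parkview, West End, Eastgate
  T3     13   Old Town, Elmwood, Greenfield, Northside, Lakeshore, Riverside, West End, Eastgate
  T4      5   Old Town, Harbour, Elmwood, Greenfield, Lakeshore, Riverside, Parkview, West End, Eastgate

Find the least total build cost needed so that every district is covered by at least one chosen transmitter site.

T2, T4 cover every district at build cost 9 + 5 = 14.
Any cover uses at least 2 transmitter sites; among all covering selections none totals below 14.

14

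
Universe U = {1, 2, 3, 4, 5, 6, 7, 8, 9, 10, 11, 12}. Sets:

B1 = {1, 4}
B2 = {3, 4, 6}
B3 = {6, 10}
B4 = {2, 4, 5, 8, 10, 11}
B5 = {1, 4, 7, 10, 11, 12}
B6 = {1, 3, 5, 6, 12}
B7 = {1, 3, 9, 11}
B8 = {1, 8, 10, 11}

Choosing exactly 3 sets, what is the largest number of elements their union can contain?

Choosing B2, B4, B5 covers {1, 2, 3, 4, 5, 6, 7, 8, 10, 11, 12} — 11 elements.
No choice of 3 sets does better; here 9 is left uncovered.

11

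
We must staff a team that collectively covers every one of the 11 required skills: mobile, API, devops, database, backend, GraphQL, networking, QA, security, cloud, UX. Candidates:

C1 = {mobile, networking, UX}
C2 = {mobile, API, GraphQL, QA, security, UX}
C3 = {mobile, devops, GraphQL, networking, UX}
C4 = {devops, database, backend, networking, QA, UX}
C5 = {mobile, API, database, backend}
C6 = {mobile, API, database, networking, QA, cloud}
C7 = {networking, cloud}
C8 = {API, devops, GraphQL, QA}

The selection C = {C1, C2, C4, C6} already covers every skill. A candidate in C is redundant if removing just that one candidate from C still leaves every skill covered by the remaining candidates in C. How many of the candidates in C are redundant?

Drop C1: the rest still cover every skill — redundant.
Drop C2: GraphQL, security uncovered — not redundant.
Drop C4: devops, backend uncovered — not redundant.
Drop C6: cloud uncovered — not redundant.
1 redundant: C1.

1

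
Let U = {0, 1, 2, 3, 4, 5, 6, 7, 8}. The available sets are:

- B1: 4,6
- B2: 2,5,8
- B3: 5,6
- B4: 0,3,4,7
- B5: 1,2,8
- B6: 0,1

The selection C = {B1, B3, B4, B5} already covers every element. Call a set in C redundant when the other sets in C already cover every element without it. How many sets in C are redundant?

1

Drop B1: the rest still cover every element — redundant.
Drop B3: 5 uncovered — not redundant.
Drop B4: 0, 3, 7 uncovered — not redundant.
Drop B5: 1, 2, 8 uncovered — not redundant.
1 redundant: B1.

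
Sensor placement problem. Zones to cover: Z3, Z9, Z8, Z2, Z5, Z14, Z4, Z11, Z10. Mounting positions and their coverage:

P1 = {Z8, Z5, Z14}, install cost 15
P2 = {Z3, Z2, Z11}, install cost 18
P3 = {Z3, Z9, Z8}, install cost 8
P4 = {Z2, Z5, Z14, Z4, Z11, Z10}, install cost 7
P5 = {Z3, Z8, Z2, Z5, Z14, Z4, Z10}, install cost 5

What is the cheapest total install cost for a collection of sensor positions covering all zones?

P3, P4 cover every zone at install cost 8 + 7 = 15.
Any cover uses at least 2 sensor positions; among all covering selections none totals below 15.
Greedy by coverage-per-install cost would pick P5, P4, P3 for 20 — worse than the optimum 15.

15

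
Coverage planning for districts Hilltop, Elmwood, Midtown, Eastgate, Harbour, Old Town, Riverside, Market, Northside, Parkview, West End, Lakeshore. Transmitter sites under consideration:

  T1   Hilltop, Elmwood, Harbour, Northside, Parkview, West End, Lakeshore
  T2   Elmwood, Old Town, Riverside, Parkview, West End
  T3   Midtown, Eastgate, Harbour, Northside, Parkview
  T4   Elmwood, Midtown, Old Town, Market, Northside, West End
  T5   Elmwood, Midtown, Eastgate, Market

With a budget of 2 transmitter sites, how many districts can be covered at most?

10

Choosing T1, T4 covers {Hilltop, Elmwood, Midtown, Harbour, Old Town, Market, Northside, Parkview, West End, Lakeshore} — 10 districts.
No choice of 2 transmitter sites does better; here Eastgate, Riverside are left uncovered.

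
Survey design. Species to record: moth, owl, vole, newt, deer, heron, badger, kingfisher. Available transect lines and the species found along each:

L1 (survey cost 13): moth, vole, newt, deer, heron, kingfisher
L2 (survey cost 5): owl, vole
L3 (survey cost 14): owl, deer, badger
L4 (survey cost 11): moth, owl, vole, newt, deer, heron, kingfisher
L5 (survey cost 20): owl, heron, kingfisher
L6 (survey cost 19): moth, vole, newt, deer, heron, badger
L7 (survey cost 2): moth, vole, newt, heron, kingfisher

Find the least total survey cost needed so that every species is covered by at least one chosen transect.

L3, L7 cover every species at survey cost 14 + 2 = 16.
Any cover uses at least 2 transects; among all covering selections none totals below 16.

16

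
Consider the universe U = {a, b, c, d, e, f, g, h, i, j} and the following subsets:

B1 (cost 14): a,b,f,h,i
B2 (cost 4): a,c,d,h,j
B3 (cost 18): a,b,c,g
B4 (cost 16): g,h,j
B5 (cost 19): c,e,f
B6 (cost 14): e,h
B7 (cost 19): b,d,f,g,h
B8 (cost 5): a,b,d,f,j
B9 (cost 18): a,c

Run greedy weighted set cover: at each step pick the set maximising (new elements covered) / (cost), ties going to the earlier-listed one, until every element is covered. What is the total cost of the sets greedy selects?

Pick 1: B2 adds 5 new (a, c, d, h, j) at cost 4 (ratio 5/4).
Pick 2: B8 adds 2 new (b, f) at cost 5 (ratio 2/5).
Pick 3: B1 adds 1 new (i) at cost 14 (ratio 1/14).
Pick 4: B6 adds 1 new (e) at cost 14 (ratio 1/14).
Pick 5: B4 adds 1 new (g) at cost 16 (ratio 1/16).
Greedy total cost: 4 + 5 + 14 + 14 + 16 = 53. (The true optimum is 48, so greedy overshoots here.)

53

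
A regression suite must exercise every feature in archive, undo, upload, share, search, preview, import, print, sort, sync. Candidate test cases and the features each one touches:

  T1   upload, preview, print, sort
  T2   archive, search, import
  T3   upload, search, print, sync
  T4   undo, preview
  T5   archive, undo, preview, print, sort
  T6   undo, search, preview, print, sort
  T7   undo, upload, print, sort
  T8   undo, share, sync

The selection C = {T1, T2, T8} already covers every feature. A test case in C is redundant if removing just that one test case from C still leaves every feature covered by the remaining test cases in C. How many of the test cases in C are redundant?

0

Drop T1: upload, preview, print, sort uncovered — not redundant.
Drop T2: archive, search, import uncovered — not redundant.
Drop T8: undo, share, sync uncovered — not redundant.
None of the test cases in C is redundant.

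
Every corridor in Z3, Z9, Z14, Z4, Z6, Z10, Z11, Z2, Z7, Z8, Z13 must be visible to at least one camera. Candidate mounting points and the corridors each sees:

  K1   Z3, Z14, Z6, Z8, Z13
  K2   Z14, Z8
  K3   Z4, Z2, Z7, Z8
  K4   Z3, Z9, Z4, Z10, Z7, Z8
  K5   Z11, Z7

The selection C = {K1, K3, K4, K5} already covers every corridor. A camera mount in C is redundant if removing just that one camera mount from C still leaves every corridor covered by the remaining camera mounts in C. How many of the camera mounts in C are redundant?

Drop K1: Z14, Z6, Z13 uncovered — not redundant.
Drop K3: Z2 uncovered — not redundant.
Drop K4: Z9, Z10 uncovered — not redundant.
Drop K5: Z11 uncovered — not redundant.
None of the camera mounts in C is redundant.

0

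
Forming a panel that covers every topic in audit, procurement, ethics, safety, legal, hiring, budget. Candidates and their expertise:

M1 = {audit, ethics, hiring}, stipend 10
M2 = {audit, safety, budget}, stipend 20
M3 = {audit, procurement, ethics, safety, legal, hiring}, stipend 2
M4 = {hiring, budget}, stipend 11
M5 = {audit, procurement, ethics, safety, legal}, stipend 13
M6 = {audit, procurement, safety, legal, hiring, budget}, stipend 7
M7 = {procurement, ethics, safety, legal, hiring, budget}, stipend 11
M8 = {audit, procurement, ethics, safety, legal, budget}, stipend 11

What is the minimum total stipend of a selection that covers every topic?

9

M3, M6 cover every topic at stipend 2 + 7 = 9.
Any cover uses at least 2 members; among all covering selections none totals below 9.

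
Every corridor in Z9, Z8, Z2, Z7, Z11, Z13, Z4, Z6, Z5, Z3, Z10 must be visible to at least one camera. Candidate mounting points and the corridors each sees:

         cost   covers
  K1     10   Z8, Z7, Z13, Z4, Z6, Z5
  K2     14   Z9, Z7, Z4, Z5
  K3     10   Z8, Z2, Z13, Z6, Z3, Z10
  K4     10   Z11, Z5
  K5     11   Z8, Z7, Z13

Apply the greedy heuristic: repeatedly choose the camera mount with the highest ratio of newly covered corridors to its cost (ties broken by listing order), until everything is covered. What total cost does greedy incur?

44

Pick 1: K1 adds 6 new (Z8, Z7, Z13, Z4, Z6, Z5) at cost 10 (ratio 6/10).
Pick 2: K3 adds 3 new (Z2, Z3, Z10) at cost 10 (ratio 3/10).
Pick 3: K4 adds 1 new (Z11) at cost 10 (ratio 1/10).
Pick 4: K2 adds 1 new (Z9) at cost 14 (ratio 1/14).
Greedy total cost: 10 + 10 + 10 + 14 = 44. (The true optimum is 34, so greedy overshoots here.)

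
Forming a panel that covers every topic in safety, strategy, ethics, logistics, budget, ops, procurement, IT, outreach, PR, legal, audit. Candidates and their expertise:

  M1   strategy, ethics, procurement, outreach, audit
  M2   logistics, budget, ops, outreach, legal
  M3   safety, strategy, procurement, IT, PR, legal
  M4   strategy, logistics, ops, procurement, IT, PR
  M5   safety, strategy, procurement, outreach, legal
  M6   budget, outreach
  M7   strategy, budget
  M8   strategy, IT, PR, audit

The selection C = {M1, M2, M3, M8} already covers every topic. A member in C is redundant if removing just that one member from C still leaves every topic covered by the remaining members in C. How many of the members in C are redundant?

1

Drop M1: ethics uncovered — not redundant.
Drop M2: logistics, budget, ops uncovered — not redundant.
Drop M3: safety uncovered — not redundant.
Drop M8: the rest still cover every topic — redundant.
1 redundant: M8.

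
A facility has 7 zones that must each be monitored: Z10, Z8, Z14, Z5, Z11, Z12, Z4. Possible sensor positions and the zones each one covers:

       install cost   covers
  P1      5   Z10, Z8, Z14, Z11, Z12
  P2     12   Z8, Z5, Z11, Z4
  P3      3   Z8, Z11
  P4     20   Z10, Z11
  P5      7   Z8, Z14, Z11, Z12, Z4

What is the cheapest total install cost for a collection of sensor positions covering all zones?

P1, P2 cover every zone at install cost 5 + 12 = 17.
Any cover uses at least 2 sensor positions; among all covering selections none totals below 17.

17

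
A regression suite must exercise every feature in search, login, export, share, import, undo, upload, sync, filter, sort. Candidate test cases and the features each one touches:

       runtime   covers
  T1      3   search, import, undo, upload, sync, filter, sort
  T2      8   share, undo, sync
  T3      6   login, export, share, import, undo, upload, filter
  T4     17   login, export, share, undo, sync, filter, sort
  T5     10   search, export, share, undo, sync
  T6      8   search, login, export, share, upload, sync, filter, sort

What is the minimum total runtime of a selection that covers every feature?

9

T1, T3 cover every feature at runtime 3 + 6 = 9.
Any cover uses at least 2 test cases; among all covering selections none totals below 9.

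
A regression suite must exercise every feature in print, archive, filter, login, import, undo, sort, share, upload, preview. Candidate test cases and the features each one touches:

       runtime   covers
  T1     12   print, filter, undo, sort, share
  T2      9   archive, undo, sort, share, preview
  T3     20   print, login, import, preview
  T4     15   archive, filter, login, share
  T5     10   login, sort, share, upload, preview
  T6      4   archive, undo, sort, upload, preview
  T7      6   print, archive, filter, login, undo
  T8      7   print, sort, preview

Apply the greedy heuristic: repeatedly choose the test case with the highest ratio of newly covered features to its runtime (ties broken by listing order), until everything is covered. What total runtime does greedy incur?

Pick 1: T6 adds 5 new (archive, undo, sort, upload, preview) at runtime 4 (ratio 5/4).
Pick 2: T7 adds 3 new (print, filter, login) at runtime 6 (ratio 3/6).
Pick 3: T2 adds 1 new (share) at runtime 9 (ratio 1/9).
Pick 4: T3 adds 1 new (import) at runtime 20 (ratio 1/20).
Greedy total runtime: 4 + 6 + 9 + 20 = 39. (The true optimum is 36, so greedy overshoots here.)

39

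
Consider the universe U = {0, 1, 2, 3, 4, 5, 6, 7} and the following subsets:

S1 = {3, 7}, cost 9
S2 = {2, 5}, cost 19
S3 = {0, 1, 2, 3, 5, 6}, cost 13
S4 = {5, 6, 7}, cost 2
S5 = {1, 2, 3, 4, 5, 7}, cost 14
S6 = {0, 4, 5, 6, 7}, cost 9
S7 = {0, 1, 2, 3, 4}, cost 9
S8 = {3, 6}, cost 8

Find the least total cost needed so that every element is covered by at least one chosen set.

11

S4, S7 cover every element at cost 2 + 9 = 11.
Any cover uses at least 2 sets; among all covering selections none totals below 11.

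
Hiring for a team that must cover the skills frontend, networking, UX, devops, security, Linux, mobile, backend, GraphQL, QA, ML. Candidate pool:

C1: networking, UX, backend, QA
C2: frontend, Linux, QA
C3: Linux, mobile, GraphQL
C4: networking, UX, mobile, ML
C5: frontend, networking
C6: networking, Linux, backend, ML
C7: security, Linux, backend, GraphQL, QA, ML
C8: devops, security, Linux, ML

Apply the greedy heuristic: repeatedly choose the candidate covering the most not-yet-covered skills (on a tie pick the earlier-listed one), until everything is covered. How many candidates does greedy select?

Pick 1: C7 covers 6 new skills (security, Linux, backend, GraphQL, QA, ML).
Pick 2: C4 covers 3 new skills (networking, UX, mobile).
Pick 3: C2 covers 1 new skills (frontend).
Pick 4: C8 covers 1 new skills (devops).
Greedy uses 4 candidates.

4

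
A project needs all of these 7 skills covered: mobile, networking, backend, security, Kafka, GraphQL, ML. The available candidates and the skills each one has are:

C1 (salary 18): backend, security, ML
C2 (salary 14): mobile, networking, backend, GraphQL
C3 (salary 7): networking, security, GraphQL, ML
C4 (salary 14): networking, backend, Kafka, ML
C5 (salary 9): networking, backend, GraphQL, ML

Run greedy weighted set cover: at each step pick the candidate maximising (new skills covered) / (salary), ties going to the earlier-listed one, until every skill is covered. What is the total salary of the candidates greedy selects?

Pick 1: C3 adds 4 new (networking, security, GraphQL, ML) at salary 7 (ratio 4/7).
Pick 2: C2 adds 2 new (mobile, backend) at salary 14 (ratio 2/14).
Pick 3: C4 adds 1 new (Kafka) at salary 14 (ratio 1/14).
Greedy total salary: 7 + 14 + 14 = 35.

35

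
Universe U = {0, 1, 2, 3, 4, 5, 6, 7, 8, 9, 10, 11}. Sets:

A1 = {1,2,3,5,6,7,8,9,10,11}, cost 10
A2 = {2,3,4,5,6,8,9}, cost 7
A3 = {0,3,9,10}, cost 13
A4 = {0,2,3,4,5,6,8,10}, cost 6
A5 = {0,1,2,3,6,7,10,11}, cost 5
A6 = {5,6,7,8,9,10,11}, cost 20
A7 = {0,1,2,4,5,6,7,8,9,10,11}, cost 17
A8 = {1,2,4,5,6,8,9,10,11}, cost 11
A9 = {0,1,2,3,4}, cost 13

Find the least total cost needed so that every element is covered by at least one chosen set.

A2, A5 cover every element at cost 7 + 5 = 12.
Any cover uses at least 2 sets; among all covering selections none totals below 12.

12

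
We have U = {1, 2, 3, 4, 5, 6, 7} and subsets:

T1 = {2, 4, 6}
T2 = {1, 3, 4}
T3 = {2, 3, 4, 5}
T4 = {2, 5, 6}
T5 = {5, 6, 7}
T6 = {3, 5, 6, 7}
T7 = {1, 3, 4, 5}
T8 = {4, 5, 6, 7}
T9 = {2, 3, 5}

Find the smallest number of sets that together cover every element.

3

T1, T2, T5 together cover {1, 2, 3, 4, 5, 6, 7} — every element.
No 2 of the 9 sets cover everything (all 36 pairs fall short), so 3 is minimum.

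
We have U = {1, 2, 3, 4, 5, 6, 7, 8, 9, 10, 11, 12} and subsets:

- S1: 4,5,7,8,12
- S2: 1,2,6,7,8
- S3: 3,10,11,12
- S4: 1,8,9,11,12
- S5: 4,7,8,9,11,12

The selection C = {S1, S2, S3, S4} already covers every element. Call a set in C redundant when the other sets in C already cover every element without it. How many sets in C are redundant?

Drop S1: 4, 5 uncovered — not redundant.
Drop S2: 2, 6 uncovered — not redundant.
Drop S3: 3, 10 uncovered — not redundant.
Drop S4: 9 uncovered — not redundant.
None of the sets in C is redundant.

0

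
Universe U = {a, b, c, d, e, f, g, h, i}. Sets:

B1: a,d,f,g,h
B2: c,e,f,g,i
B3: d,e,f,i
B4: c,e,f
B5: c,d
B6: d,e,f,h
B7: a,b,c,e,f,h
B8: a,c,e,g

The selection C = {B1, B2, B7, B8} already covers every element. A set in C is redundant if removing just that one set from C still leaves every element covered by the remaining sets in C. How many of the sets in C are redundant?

1

Drop B1: d uncovered — not redundant.
Drop B2: i uncovered — not redundant.
Drop B7: b uncovered — not redundant.
Drop B8: the rest still cover every element — redundant.
1 redundant: B8.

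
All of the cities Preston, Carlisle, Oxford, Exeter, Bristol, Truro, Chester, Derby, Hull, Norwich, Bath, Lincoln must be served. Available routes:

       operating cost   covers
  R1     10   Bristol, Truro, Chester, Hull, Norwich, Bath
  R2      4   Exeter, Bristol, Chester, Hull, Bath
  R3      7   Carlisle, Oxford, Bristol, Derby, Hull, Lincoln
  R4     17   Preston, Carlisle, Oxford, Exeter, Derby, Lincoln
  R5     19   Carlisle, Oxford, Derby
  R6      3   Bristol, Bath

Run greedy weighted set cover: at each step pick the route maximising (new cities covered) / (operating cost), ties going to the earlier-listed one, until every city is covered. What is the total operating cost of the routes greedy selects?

38

Pick 1: R2 adds 5 new (Exeter, Bristol, Chester, Hull, Bath) at operating cost 4 (ratio 5/4).
Pick 2: R3 adds 4 new (Carlisle, Oxford, Derby, Lincoln) at operating cost 7 (ratio 4/7).
Pick 3: R1 adds 2 new (Truro, Norwich) at operating cost 10 (ratio 2/10).
Pick 4: R4 adds 1 new (Preston) at operating cost 17 (ratio 1/17).
Greedy total operating cost: 4 + 7 + 10 + 17 = 38. (The true optimum is 27, so greedy overshoots here.)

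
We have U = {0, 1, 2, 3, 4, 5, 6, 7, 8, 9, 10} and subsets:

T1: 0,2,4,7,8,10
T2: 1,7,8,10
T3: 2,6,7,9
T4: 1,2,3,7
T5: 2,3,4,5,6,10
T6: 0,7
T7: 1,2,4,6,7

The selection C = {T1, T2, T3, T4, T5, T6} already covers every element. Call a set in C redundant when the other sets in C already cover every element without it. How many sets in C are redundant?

Drop T1: the rest still cover every element — redundant.
Drop T2: the rest still cover every element — redundant.
Drop T3: 9 uncovered — not redundant.
Drop T4: the rest still cover every element — redundant.
Drop T5: 5 uncovered — not redundant.
Drop T6: the rest still cover every element — redundant.
4 redundant: T1, T2, T4, T6.

4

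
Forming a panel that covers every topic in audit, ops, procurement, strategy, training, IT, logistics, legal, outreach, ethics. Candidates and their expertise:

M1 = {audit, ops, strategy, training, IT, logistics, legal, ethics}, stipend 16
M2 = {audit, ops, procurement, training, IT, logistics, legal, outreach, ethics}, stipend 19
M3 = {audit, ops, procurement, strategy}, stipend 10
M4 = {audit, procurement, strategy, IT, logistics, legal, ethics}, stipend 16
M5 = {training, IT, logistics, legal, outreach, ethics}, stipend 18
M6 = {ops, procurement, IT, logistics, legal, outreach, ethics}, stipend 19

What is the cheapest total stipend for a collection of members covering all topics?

28

M3, M5 cover every topic at stipend 10 + 18 = 28.
Any cover uses at least 2 members; among all covering selections none totals below 28.
Greedy by coverage-per-stipend would pick M1, M2 for 35 — worse than the optimum 28.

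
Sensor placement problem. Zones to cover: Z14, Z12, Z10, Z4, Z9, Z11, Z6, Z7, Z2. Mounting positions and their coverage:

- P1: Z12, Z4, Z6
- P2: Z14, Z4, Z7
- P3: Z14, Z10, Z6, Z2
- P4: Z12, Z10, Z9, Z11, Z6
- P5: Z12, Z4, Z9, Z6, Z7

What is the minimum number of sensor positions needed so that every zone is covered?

3

P2, P3, P4 together cover {Z14, Z12, Z10, Z4, Z9, Z11, Z6, Z7, Z2} — every zone.
No 2 of the 5 sensor positions cover everything (all 10 pairs fall short), so 3 is minimum.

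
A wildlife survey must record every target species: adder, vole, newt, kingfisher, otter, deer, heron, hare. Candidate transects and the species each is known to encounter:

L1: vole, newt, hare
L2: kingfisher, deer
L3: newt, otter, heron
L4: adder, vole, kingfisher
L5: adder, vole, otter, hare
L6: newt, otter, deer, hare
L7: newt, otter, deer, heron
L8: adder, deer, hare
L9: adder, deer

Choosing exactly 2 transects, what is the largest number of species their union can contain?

7

Choosing L4, L6 covers {adder, vole, newt, kingfisher, otter, deer, hare} — 7 species.
No choice of 2 transects does better; here heron is left uncovered.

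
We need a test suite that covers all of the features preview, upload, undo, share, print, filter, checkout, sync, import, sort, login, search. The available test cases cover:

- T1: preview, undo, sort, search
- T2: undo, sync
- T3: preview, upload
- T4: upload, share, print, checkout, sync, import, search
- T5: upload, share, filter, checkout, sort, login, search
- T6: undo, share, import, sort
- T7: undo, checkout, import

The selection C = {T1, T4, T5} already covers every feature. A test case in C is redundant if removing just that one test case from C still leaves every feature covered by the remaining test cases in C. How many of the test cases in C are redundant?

0

Drop T1: preview, undo uncovered — not redundant.
Drop T4: print, sync, import uncovered — not redundant.
Drop T5: filter, login uncovered — not redundant.
None of the test cases in C is redundant.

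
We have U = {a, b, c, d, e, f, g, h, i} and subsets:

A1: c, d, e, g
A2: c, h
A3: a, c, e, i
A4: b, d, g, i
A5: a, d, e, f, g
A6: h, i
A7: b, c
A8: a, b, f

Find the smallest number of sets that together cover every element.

3

A1, A6, A8 together cover {a, b, c, d, e, f, g, h, i} — every element.
No 2 of the 8 sets cover everything (all 28 pairs fall short), so 3 is minimum.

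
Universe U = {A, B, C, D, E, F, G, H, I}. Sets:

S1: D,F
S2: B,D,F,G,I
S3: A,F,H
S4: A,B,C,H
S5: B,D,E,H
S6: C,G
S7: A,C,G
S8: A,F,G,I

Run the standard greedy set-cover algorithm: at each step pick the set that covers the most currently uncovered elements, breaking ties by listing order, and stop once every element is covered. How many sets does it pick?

Pick 1: S2 covers 5 new elements (B, D, F, G, I).
Pick 2: S4 covers 3 new elements (A, C, H).
Pick 3: S5 covers 1 new elements (E).
Greedy uses 3 sets.

3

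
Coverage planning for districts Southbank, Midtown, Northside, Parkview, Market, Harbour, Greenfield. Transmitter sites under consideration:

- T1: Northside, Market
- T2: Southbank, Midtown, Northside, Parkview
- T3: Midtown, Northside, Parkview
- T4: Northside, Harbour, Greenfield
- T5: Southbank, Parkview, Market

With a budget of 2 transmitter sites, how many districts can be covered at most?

Choosing T2, T4 covers {Southbank, Midtown, Northside, Parkview, Harbour, Greenfield} — 6 districts.
No choice of 2 transmitter sites does better; here Market is left uncovered.

6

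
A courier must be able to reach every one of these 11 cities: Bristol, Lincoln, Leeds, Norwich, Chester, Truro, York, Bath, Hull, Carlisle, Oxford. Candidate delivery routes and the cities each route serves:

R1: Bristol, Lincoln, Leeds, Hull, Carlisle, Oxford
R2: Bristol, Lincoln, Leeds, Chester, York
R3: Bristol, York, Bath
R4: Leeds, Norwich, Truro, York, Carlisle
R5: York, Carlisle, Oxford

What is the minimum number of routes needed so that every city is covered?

4

R1, R2, R3, R4 together cover {Bristol, Lincoln, Leeds, Norwich, Chester, Truro, York, Bath, Hull, Carlisle, Oxford} — every city.
No 3 of the 5 routes cover everything (all 10 triples fall short), so 4 is minimum.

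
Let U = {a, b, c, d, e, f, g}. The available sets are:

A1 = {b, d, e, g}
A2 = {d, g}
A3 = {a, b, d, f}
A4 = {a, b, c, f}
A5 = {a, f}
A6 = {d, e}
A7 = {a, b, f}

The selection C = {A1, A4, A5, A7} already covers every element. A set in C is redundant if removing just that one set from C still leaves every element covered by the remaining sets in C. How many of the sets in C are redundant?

Drop A1: d, e, g uncovered — not redundant.
Drop A4: c uncovered — not redundant.
Drop A5: the rest still cover every element — redundant.
Drop A7: the rest still cover every element — redundant.
2 redundant: A5, A7.

2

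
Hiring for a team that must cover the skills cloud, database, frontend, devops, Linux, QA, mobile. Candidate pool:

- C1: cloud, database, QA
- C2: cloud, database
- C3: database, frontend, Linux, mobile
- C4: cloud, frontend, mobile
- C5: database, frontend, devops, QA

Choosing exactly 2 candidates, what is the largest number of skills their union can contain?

6

Choosing C1, C3 covers {cloud, database, frontend, Linux, QA, mobile} — 6 skills.
No choice of 2 candidates does better; here devops is left uncovered.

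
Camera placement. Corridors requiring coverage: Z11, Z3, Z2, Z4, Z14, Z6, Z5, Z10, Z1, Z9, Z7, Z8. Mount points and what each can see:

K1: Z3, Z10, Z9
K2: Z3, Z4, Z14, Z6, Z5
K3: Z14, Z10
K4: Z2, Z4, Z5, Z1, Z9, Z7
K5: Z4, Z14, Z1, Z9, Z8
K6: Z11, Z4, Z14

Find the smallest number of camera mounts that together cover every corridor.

K1, K2, K4, K5, K6 together cover {Z11, Z3, Z2, Z4, Z14, Z6, Z5, Z10, Z1, Z9, Z7, Z8} — every corridor.
No 4 of the 6 camera mounts cover everything (all 15 size-4 selections fall short), so 5 is minimum.

5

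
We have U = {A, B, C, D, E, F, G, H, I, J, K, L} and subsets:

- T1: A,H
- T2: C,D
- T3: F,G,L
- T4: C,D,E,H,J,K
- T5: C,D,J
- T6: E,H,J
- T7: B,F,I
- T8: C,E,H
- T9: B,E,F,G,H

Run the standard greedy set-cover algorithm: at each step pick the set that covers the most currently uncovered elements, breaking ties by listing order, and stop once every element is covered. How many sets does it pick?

Pick 1: T4 covers 6 new elements (C, D, E, H, J, K).
Pick 2: T3 covers 3 new elements (F, G, L).
Pick 3: T7 covers 2 new elements (B, I).
Pick 4: T1 covers 1 new elements (A).
Greedy uses 4 sets.

4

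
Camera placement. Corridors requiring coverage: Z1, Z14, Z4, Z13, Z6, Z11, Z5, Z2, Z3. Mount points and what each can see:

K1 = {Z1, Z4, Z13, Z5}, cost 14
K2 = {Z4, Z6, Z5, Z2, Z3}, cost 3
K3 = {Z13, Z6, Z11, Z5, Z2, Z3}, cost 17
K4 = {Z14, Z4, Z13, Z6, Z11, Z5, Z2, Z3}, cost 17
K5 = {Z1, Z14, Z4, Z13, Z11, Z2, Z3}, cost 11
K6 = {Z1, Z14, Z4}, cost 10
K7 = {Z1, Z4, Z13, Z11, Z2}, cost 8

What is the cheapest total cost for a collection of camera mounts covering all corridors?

K2, K5 cover every corridor at cost 3 + 11 = 14.
Any cover uses at least 2 camera mounts; among all covering selections none totals below 14.
Greedy by coverage-per-cost would pick K2, K7, K6 for 21 — worse than the optimum 14.

14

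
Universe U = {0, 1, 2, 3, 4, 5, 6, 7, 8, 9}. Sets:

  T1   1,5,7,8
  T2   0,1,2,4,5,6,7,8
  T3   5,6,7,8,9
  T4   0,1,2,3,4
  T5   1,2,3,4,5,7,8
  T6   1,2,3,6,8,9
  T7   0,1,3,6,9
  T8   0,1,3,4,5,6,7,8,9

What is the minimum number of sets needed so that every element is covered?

T2, T6 together cover {0, 1, 2, 3, 4, 5, 6, 7, 8, 9} — every element.
No single set contains all 10 elements, so 2 is optimal.

2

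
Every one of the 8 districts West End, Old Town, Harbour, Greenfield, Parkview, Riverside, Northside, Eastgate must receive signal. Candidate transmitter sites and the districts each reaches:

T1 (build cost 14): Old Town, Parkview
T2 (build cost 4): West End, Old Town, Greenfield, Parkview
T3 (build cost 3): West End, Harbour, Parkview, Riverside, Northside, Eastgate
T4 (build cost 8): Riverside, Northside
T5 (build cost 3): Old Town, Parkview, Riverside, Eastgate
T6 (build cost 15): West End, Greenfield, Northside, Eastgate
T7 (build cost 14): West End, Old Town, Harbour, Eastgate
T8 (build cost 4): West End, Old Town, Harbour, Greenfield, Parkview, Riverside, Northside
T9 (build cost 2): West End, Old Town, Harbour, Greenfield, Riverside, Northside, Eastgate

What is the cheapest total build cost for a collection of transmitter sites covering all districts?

5

T3, T9 cover every district at build cost 3 + 2 = 5.
Any cover uses at least 2 transmitter sites; among all covering selections none totals below 5.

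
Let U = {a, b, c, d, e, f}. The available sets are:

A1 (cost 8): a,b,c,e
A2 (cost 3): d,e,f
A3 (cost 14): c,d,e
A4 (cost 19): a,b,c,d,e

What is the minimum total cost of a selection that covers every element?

A1, A2 cover every element at cost 8 + 3 = 11.
Any cover uses at least 2 sets; among all covering selections none totals below 11.

11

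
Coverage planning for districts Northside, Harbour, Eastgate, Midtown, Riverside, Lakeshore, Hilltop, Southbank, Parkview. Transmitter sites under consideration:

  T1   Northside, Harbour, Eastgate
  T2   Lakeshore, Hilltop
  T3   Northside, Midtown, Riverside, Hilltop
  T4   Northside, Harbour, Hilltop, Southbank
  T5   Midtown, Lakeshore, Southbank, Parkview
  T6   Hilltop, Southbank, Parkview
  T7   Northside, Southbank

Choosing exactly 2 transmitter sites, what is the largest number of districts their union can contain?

7

Choosing T1, T5 covers {Northside, Harbour, Eastgate, Midtown, Lakeshore, Southbank, Parkview} — 7 districts.
No choice of 2 transmitter sites does better; here Riverside, Hilltop are left uncovered.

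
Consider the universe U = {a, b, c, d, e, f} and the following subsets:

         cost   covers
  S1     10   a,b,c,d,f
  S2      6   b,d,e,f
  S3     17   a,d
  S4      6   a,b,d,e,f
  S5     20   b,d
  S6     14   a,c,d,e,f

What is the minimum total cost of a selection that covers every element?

16

S1, S2 cover every element at cost 10 + 6 = 16.
Any cover uses at least 2 sets; among all covering selections none totals below 16.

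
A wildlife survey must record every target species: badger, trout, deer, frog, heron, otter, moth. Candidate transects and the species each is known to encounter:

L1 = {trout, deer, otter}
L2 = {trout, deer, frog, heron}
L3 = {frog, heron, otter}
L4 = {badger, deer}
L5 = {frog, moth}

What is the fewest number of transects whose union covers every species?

L1, L2, L4, L5 together cover {badger, trout, deer, frog, heron, otter, moth} — every species.
No 3 of the 5 transects cover everything (all 10 triples fall short), so 4 is minimum.

4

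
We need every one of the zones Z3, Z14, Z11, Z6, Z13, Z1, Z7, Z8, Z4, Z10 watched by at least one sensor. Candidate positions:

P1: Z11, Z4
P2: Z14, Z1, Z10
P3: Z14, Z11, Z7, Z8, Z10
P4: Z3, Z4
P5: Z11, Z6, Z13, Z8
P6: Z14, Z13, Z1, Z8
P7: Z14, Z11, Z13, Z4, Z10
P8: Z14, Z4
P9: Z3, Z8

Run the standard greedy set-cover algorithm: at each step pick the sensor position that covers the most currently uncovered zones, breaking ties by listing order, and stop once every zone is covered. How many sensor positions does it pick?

Pick 1: P3 covers 5 new zones (Z14, Z11, Z7, Z8, Z10).
Pick 2: P4 covers 2 new zones (Z3, Z4).
Pick 3: P5 covers 2 new zones (Z6, Z13).
Pick 4: P2 covers 1 new zones (Z1).
Greedy uses 4 sensor positions.

4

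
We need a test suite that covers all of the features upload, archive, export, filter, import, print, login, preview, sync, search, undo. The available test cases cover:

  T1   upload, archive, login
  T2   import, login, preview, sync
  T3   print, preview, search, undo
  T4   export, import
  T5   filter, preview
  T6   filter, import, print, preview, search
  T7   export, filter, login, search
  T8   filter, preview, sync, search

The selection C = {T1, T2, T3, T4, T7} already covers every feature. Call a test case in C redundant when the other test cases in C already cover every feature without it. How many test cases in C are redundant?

Drop T1: upload, archive uncovered — not redundant.
Drop T2: sync uncovered — not redundant.
Drop T3: print, undo uncovered — not redundant.
Drop T4: the rest still cover every feature — redundant.
Drop T7: filter uncovered — not redundant.
1 redundant: T4.

1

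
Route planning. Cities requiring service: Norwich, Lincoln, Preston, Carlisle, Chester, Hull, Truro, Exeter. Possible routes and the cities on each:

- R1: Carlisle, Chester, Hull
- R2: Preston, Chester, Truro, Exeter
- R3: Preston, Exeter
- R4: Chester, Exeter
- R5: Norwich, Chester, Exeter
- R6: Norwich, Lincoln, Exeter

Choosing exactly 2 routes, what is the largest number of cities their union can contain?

Choosing R1, R2 covers {Preston, Carlisle, Chester, Hull, Truro, Exeter} — 6 cities.
No choice of 2 routes does better; here Norwich, Lincoln are left uncovered.

6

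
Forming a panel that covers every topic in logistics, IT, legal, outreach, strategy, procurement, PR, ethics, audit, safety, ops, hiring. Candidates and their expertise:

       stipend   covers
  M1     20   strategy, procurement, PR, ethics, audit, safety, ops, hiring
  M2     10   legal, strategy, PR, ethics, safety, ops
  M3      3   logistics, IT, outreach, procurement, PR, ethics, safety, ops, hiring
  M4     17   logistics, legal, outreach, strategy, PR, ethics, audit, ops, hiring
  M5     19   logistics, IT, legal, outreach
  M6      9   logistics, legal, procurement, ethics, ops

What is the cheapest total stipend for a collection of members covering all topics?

20

M3, M4 cover every topic at stipend 3 + 17 = 20.
Any cover uses at least 2 members; among all covering selections none totals below 20.
Greedy by coverage-per-stipend would pick M3, M2, M4 for 30 — worse than the optimum 20.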